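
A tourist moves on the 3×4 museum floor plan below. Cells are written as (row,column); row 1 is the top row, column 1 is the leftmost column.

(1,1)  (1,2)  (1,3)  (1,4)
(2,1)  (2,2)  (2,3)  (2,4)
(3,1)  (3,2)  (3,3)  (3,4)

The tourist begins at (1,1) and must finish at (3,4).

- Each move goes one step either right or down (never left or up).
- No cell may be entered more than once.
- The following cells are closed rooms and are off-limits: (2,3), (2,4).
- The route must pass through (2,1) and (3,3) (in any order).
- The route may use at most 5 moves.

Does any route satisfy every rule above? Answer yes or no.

yes

One route that works: (1,1) → (2,1) → (3,1) → (3,2) → (3,3) → (3,4).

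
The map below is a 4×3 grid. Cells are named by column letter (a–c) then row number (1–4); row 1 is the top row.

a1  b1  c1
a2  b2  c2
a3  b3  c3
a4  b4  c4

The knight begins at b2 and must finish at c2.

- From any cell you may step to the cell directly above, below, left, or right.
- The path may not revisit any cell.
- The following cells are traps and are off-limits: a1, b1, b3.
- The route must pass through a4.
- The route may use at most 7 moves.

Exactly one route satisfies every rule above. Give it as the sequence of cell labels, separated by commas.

The 7-move cap with required stops at a4 leaves no slack for detours.
Route from b2: left 1 to a2, down 2 to a4, right 2 to c4, up 2 to c2 — 7 moves in all.
Check: all required cells visited; 7 ≤ 7 moves.

b2, a2, a3, a4, b4, c4, c3, c2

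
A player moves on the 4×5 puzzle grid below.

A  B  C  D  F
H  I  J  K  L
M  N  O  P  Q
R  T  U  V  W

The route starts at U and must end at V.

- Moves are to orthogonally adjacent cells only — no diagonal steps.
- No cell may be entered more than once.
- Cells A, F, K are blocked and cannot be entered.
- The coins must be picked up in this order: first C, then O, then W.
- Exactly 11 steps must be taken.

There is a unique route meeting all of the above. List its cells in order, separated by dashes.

The waypoints must appear in the order C, O, W, with no cell reused.
Route from U: left 1 to T, up 3 to B, right 1 to C, down 2 to O, right 2 to Q, down 1 to W, left 1 to V — 11 moves in all.
Check: order respected (C at step 5, O at step 7, W at step 10); 11 moves as required.

U - T - N - I - B - C - J - O - P - Q - W - V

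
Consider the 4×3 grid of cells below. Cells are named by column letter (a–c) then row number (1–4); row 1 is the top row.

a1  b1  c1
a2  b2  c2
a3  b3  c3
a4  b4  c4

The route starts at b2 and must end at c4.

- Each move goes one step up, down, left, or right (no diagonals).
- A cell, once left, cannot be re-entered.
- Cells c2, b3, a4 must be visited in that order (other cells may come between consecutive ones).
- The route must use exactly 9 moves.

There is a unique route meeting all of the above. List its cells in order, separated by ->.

The waypoints must appear in the order c2, b3, a4, with no cell reused.
Route from b2: up 1 to b1, right 1 to c1, down 2 to c3, left 2 to a3, down 1 to a4, right 2 to c4 — 9 moves in all.
Check: order respected (c2 at step 3, b3 at step 5, a4 at step 7); 9 moves as required.

b2 -> b1 -> c1 -> c2 -> c3 -> b3 -> a3 -> a4 -> b4 -> c4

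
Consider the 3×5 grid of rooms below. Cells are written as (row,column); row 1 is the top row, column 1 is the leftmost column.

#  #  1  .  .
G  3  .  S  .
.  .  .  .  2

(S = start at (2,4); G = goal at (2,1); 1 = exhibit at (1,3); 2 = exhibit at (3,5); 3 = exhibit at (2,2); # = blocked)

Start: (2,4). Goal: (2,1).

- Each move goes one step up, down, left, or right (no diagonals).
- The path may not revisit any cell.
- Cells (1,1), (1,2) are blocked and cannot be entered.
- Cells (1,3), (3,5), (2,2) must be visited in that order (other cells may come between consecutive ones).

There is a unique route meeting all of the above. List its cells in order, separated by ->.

The waypoints must appear in the order (1,3), (3,5), (2,2), with no cell reused.
Route from (2,4): left 1 to (2,3), up 1 to (1,3), right 2 to (1,5), down 2 to (3,5), left 3 to (3,2), up 1 to (2,2), left 1 to (2,1) — 11 moves in all.
Check: order respected (1 at step 2, 2 at step 6, 3 at step 10).

(2,4) -> (2,3) -> (1,3) -> (1,4) -> (1,5) -> (2,5) -> (3,5) -> (3,4) -> (3,3) -> (3,2) -> (2,2) -> (2,1)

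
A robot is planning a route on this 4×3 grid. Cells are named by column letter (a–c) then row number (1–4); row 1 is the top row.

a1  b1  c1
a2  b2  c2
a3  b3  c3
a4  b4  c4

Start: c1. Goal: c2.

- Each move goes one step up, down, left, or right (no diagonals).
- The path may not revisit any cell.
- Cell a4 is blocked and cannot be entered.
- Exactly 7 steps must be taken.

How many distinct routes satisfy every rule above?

5

Need simple routes of exactly 7 moves from c1 to c2 (Manhattan distance 1, so 3 moves are spent on a detour and 3 undoing it).
Enumerating: c1 b1 b2 b3 b4 c4 c3 c2 | c1 b1 b2 a2 a3 b3 c3 c2 | c1 b1 a1 a2 a3 b3 b2 c2 | c1 b1 a1 a2 a3 b3 c3 c2 | c1 b1 a1 a2 b2 b3 c3 c2.
That gives 5 routes.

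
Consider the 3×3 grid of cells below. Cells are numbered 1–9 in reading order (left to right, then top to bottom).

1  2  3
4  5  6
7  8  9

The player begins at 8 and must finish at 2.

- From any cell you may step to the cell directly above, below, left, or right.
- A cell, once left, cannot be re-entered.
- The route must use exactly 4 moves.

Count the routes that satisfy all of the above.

Need simple routes of exactly 4 moves from 8 to 2 (Manhattan distance 2, so 1 moves are spent on a detour and 1 undoing it).
Enumerating: 8 5 4 1 2 | 8 5 6 3 2 | 8 7 4 1 2 | 8 7 4 5 2 | 8 9 6 3 2 | 8 9 6 5 2.
That gives 6 routes.

6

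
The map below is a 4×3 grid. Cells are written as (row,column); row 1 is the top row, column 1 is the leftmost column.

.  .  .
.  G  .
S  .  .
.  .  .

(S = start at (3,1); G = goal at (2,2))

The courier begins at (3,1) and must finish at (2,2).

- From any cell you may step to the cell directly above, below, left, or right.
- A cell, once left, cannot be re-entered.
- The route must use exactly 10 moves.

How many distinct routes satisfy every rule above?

4

Need simple routes of exactly 10 moves from (3,1) to (2,2) (Manhattan distance 2, so 4 moves are spent on a detour and 4 undoing it).
Enumerating: (3,1) (2,1) (1,1) (1,2) (1,3) (2,3) (3,3) (4,3) (4,2) (3,2) (2,2) | (3,1) (4,1) (4,2) (3,2) (3,3) (2,3) (1,3) (1,2) (1,1) (2,1) (2,2) | (3,1) (4,1) (4,2) (4,3) (3,3) (2,3) (1,3) (1,2) (1,1) (2,1) (2,2) | (3,1) (3,2) (4,2) (4,3) (3,3) (2,3) (1,3) (1,2) (1,1) (2,1) (2,2).
That gives 4 routes.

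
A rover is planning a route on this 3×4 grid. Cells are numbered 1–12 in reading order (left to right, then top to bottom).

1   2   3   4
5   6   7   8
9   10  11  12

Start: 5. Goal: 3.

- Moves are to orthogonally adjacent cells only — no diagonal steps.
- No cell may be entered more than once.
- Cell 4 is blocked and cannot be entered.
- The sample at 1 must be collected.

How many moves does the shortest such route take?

Any route passes through 1 somewhere between 5 and 3. Summing Manhattan distances along the two legs (5 → 1 → 3) gives a lower bound of 1 + 2 = 3 moves.
A route of 3 moves achieves this: 5 → 1 → 2 → 3.
Since 3 matches the lower bound, it is optimal.

3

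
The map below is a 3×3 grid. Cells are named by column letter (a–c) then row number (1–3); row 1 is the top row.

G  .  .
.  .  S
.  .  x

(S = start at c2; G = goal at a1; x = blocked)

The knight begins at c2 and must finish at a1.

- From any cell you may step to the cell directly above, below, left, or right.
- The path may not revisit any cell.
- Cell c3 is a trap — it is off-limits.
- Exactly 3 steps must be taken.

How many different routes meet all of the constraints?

Need simple routes of exactly 3 moves from c2 to a1 (Manhattan distance 3, so 0 moves are spent on a detour and 0 undoing it).
Enumerating: c2 c1 b1 a1 | c2 b2 b1 a1 | c2 b2 a2 a1.
That gives 3 routes.

3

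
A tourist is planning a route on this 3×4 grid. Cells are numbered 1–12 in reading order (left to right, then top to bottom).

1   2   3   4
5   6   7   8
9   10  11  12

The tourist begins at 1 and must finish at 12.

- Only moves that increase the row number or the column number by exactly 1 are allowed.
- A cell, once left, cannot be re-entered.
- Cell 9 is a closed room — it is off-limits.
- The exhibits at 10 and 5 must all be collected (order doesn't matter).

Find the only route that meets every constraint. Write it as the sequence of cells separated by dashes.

1 - 5 - 6 - 10 - 11 - 12

Moves only go right or down, so the column and row indices never decrease.
Route from 1: down 1 to 5, right 1 to 6, down 1 to 10, right 2 to 12 — 5 moves in all.
Check: all required cells visited.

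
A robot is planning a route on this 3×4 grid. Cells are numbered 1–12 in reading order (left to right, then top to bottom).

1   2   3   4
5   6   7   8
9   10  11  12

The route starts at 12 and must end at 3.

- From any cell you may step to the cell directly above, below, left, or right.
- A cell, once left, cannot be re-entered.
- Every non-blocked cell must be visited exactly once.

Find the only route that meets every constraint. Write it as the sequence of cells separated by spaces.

12 11 10 9 5 1 2 6 7 8 4 3

Need to visit all 12 open cells exactly once, starting at 12 and ending at 3.
Cell 4 has only two open neighbours (8 and 3), so the path must pass straight through it: one of those is the cell it's entered from and the other is where it exits.
Route from 12: left 3 to 9, up 2 to 1, right 1 to 2, down 1 to 6, right 2 to 8, up 1 to 4, left 1 to 3 — 11 moves in all.
Check: all 12 open cells covered.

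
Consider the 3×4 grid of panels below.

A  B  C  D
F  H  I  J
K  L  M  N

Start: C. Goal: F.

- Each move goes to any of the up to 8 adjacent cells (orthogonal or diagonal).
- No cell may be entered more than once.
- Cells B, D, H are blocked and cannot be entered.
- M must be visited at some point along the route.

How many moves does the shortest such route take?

4

Any route passes through M somewhere between C and F. Summing Chebyshev distances along the two legs (C → M → F) gives a lower bound of 2 + 2 = 4 moves.
A route of 4 moves achieves this: C → I → M → L → F.
Since 4 matches the lower bound, it is optimal.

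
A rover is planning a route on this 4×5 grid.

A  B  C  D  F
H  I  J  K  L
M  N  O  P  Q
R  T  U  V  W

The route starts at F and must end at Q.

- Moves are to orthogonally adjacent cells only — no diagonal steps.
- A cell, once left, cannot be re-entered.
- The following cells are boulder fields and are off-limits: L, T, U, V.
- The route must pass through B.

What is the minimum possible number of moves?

Any route passes through B somewhere between F and Q. Summing Manhattan distances along the two legs (F → B → Q) gives a lower bound of 3 + 5 = 8 moves.
A route of 8 moves achieves this: F → D → C → B → I → N → O → P → Q.
Since 8 matches the lower bound, it is optimal.

8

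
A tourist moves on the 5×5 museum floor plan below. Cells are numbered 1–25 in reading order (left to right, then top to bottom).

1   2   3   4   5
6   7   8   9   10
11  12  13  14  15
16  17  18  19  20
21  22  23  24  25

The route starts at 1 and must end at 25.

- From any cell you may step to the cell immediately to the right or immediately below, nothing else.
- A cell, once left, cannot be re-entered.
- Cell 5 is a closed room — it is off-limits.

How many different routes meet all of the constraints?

A right/down-only route from 1 to 25 makes exactly 4 down-moves and 4 right-moves in some order.
With no other constraints that would be C(8,4) = 70 routes.
Subtract routes through each blocked cell (inclusion–exclusion for overlaps): − through 5: 1 → 69.
That gives 69 routes.

69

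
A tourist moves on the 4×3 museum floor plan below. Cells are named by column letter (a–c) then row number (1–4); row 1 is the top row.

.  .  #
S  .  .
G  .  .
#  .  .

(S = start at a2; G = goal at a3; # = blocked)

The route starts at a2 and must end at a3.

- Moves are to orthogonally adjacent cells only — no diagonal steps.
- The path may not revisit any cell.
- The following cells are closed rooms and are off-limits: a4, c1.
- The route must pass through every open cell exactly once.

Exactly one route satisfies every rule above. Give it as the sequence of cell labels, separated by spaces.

Need to visit all 10 open cells exactly once, starting at a2 and ending at a3.
Cell a1 has only two open neighbours (a2 and b1), so the path must pass straight through it: one of those is the cell it's entered from and the other is where it exits.
Route from a2: up 1 to a1, right 1 to b1, down 1 to b2, right 1 to c2, down 2 to c4, left 1 to b4, up 1 to b3, left 1 to a3 — 9 moves in all.
Check: all 10 open cells covered.

a2 a1 b1 b2 c2 c3 c4 b4 b3 a3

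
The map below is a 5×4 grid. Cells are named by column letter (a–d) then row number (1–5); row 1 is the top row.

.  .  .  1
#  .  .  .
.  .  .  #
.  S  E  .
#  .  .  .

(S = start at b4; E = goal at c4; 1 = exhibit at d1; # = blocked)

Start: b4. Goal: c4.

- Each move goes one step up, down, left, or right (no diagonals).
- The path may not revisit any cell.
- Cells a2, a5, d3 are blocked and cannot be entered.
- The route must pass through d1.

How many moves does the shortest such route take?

9

Any route passes through d1 somewhere between b4 and c4. Summing Manhattan distances along the two legs (b4 → d1 → c4) gives a lower bound of 5 + 4 = 9 moves.
A route of 9 moves achieves this: b4 → b3 → b2 → b1 → c1 → d1 → d2 → c2 → c3 → c4.
Since 9 matches the lower bound, it is optimal.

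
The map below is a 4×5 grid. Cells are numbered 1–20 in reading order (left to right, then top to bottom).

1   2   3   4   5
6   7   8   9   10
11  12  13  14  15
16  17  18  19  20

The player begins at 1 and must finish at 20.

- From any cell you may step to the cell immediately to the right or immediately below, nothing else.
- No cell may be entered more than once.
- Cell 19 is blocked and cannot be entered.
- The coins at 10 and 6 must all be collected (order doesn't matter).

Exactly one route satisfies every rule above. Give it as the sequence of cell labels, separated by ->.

Moves only go right or down, so the column and row indices never decrease.
Route from 1: down 1 to 6, right 4 to 10, down 2 to 20 — 7 moves in all.
Check: all required cells visited.

1 -> 6 -> 7 -> 8 -> 9 -> 10 -> 15 -> 20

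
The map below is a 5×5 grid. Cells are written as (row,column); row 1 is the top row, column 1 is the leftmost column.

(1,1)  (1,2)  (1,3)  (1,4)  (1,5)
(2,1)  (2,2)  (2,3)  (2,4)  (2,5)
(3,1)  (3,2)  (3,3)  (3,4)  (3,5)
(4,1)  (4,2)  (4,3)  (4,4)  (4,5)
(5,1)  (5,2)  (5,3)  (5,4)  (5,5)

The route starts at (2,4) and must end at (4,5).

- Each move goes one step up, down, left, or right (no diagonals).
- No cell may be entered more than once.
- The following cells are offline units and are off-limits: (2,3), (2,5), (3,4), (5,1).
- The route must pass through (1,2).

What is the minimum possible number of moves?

Any route passes through (1,2) somewhere between (2,4) and (4,5). Summing Manhattan distances along the two legs ((2,4) → (1,2) → (4,5)) gives a lower bound of 3 + 6 = 9 moves.
A route of 9 moves achieves this: (2,4) → (1,4) → (1,3) → (1,2) → (2,2) → (3,2) → (4,2) → (4,3) → (4,4) → (4,5).
Since 9 matches the lower bound, it is optimal.

9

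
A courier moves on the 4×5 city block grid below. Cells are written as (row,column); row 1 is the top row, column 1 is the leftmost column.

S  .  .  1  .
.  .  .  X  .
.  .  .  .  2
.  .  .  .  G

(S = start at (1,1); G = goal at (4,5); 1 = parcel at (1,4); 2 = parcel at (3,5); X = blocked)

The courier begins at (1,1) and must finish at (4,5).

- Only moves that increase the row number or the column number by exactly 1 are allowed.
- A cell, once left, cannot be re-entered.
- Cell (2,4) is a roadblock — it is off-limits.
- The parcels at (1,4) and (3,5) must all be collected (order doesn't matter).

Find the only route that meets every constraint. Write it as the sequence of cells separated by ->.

(1,1) -> (1,2) -> (1,3) -> (1,4) -> (1,5) -> (2,5) -> (3,5) -> (4,5)

Moves only go right or down, so the column and row indices never decrease.
Route from (1,1): 4× right (reaching (1,5)), 3× down (reaching (4,5)) — 7 moves in all.
Check: all required cells visited.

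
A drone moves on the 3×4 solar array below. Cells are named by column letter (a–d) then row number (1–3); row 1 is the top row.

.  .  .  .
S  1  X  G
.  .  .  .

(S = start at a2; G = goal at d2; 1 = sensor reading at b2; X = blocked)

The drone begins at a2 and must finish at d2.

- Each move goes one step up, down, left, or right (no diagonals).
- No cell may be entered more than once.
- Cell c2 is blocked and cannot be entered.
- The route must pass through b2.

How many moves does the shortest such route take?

Any route passes through b2 somewhere between a2 and d2. Summing Manhattan distances along the two legs (a2 → b2 → d2) gives a lower bound of 1 + 2 = 3 moves.
That bound ignores the blocked cells. Measuring each leg by the fewest moves that actually steer around them (a2→b2: 1; b2→d2: 4) raises the lower bound to 5.
A route of 5 moves exists: a2 → b2 → b1 → c1 → d1 → d2.
Since 5 matches that lower bound, it is optimal.

5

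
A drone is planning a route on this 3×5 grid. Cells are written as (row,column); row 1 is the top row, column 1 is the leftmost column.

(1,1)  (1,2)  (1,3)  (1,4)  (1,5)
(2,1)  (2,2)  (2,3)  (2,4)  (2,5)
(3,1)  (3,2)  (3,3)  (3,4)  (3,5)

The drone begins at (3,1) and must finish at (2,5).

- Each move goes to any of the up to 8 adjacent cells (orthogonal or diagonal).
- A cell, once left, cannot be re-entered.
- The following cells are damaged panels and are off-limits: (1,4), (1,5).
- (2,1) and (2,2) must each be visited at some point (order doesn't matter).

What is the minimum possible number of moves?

5

Any route passes through (2,1) and (2,2) in some order between (3,1) and (2,5). Summing Chebyshev distances along each leg and taking the cheapest ordering ((3,1) → (2,1) → (2,2) → (2,5)) gives a lower bound of 1 + 1 + 3 = 5 moves.
A route of 5 moves achieves this: (3,1) → (2,1) → (2,2) → (1,3) → (2,4) → (2,5).
Since 5 matches the lower bound, it is optimal.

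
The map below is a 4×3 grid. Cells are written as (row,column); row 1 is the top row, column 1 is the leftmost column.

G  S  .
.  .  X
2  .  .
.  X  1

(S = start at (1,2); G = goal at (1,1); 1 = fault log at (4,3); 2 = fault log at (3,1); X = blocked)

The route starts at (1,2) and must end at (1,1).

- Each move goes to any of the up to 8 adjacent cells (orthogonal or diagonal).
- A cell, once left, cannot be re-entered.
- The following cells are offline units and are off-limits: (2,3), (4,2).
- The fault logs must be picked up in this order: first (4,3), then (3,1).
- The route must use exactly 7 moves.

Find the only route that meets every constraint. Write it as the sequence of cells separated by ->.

The waypoints must appear in the order (4,3), (3,1), with no cell reused.
Route from (1,2): down to (2,2), down-right to (3,3), down to (4,3), up-left to (3,2), left to (3,1), 2× up (reaching (1,1)) — 7 moves in all.
Check: order respected (1 at step 3, 2 at step 5); 7 moves as required.

(1,2) -> (2,2) -> (3,3) -> (4,3) -> (3,2) -> (3,1) -> (2,1) -> (1,1)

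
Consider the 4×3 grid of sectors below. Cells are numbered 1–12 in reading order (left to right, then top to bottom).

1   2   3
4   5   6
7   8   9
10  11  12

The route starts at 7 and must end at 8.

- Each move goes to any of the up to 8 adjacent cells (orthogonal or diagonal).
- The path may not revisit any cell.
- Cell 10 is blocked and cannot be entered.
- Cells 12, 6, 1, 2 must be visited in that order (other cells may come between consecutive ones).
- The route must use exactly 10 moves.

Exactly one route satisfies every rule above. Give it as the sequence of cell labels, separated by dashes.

7 - 11 - 12 - 9 - 6 - 3 - 5 - 1 - 2 - 4 - 8

The waypoints must appear in the order 12, 6, 1, 2, with no cell reused.
Route from 7: down-right 1 to 11, right 1 to 12, up 3 to 3, down-left 1 to 5, up-left 1 to 1, right 1 to 2, down-left 1 to 4, down-right 1 to 8 — 10 moves in all.
Check: order respected (12 at step 2, 6 at step 4, 1 at step 7, 2 at step 8); 10 moves as required.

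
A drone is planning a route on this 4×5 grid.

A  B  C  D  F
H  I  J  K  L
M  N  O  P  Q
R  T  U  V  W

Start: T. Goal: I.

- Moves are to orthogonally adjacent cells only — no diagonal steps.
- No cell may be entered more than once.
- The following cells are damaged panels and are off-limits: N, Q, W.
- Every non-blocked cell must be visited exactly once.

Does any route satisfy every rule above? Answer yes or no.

One route that works: T → R → M → H → A → B → C → D → F → L → K → P → V → U → O → J → I.

yes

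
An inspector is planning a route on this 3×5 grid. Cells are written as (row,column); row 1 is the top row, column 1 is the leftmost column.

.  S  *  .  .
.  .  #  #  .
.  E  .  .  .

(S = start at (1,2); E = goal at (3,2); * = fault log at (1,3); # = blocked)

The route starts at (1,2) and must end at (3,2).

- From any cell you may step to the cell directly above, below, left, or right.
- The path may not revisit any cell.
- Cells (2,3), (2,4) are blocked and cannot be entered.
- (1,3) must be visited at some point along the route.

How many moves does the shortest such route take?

Any route passes through (1,3) somewhere between (1,2) and (3,2). Summing Manhattan distances along the two legs ((1,2) → (1,3) → (3,2)) gives a lower bound of 1 + 3 = 4 moves.
The shortest route satisfying every rule uses 8 moves: (1,2) → (1,3) → (1,4) → (1,5) → (2,5) → (3,5) → (3,4) → (3,3) → (3,2).
The bound of 4 isn't tight here; checking systematically, no route of length 4 through 7 satisfies every constraint (on a 4-connected grid the length of any start-to-goal walk has the same parity as the Manhattan bound, so only lengths 4, 6, 8, … need checking), so 8 is the minimum.

8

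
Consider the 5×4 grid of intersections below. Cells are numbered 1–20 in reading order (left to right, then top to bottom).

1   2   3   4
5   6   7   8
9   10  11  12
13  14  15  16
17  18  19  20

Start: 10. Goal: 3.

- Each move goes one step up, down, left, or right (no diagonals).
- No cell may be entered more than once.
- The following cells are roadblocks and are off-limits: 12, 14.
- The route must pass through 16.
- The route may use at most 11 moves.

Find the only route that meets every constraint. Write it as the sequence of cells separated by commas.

Any route must reach 16 and still end at 3 within 11 moves, so the order of the required stops is forced.
Route from 10: left to 9, 2× down (reaching 17), 3× right (reaching 20), up to 16, left to 15, 3× up (reaching 3) — 11 moves in all.
Check: all required cells visited; 11 ≤ 11 moves.

10, 9, 13, 17, 18, 19, 20, 16, 15, 11, 7, 3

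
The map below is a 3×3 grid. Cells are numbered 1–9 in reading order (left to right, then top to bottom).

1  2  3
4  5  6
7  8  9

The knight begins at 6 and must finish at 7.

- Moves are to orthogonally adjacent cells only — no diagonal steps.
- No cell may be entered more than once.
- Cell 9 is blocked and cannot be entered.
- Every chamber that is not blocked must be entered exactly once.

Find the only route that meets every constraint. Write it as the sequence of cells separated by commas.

Need to visit all 8 open cells exactly once, starting at 6 and ending at 7.
Cell 8 has only two open neighbours (5 and 7), so the path must pass straight through it: one of those is the cell it's entered from and the other is where it exits.
Route from 6: up to 3, 2× left (reaching 1), down to 4, right to 5, down to 8, left to 7 — 7 moves in all.
Check: all 8 open cells covered.

6, 3, 2, 1, 4, 5, 8, 7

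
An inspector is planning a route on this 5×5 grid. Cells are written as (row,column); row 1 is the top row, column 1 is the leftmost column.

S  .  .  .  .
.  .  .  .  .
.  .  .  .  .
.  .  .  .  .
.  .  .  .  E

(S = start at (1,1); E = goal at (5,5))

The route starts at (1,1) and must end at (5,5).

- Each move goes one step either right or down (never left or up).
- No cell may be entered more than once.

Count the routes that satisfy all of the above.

A right/down-only route from (1,1) to (5,5) makes exactly 4 down-moves and 4 right-moves in some order.
With no other constraints that would be C(8,4) = 70 routes.
That gives 70 routes.

70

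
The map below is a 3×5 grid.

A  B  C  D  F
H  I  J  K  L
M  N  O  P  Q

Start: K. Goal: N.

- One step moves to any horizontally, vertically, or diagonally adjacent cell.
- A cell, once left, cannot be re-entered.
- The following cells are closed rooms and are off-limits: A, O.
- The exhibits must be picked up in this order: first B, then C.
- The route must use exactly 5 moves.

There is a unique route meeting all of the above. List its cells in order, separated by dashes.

The waypoints must appear in the order B, C, with no cell reused.
Route from K: left 1 to J, up-left 1 to B, right 1 to C, down-left 1 to I, down 1 to N — 5 moves in all.
Check: order respected (B at step 2, C at step 3); 5 moves as required.

K - J - B - C - I - N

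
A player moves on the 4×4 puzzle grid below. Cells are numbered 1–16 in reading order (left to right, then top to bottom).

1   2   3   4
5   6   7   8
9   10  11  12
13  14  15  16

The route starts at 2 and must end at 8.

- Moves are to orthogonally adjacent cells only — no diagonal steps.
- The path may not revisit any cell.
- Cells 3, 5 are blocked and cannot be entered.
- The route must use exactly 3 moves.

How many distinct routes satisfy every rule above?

1

Need simple routes of exactly 3 moves from 2 to 8 (Manhattan distance 3, so 0 moves are spent on a detour and 0 undoing it).
Enumerating: 2 6 7 8.
That gives 1 route.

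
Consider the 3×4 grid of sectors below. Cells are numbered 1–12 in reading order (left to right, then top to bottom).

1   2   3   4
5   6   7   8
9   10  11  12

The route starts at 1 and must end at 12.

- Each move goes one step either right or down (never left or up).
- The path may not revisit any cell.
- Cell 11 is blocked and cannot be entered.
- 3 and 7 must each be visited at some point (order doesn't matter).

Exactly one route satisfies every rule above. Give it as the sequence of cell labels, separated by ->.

1 -> 2 -> 3 -> 7 -> 8 -> 12

Moves only go right or down, so the column and row indices never decrease.
Route from 1: right 2 to 3, down 1 to 7, right 1 to 8, down 1 to 12 — 5 moves in all.
Check: all required cells visited.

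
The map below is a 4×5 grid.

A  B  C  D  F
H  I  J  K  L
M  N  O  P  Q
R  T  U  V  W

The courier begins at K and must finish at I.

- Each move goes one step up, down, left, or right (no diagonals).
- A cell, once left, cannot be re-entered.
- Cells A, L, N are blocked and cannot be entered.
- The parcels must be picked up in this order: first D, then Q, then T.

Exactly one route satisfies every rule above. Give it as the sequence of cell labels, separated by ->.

K -> D -> C -> J -> O -> P -> Q -> W -> V -> U -> T -> R -> M -> H -> I

The waypoints must appear in the order D, Q, T, with no cell reused.
Route from K: up 1 to D, left 1 to C, down 2 to O, right 2 to Q, down 1 to W, left 4 to R, up 2 to H, right 1 to I — 14 moves in all.
Check: order respected (D at step 1, Q at step 6, T at step 10).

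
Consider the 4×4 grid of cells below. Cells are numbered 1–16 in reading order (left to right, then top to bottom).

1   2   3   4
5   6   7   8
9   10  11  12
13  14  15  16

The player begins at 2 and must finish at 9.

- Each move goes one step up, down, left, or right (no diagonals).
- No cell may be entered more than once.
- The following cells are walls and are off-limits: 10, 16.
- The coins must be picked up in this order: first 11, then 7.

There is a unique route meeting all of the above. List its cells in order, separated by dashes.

The waypoints must appear in the order 11, 7, with no cell reused.
Route from 2: right 2 to 4, down 2 to 12, left 1 to 11, up 1 to 7, left 2 to 5, down 1 to 9 — 9 moves in all.
Check: order respected (11 at step 5, 7 at step 6).

2 - 3 - 4 - 8 - 12 - 11 - 7 - 6 - 5 - 9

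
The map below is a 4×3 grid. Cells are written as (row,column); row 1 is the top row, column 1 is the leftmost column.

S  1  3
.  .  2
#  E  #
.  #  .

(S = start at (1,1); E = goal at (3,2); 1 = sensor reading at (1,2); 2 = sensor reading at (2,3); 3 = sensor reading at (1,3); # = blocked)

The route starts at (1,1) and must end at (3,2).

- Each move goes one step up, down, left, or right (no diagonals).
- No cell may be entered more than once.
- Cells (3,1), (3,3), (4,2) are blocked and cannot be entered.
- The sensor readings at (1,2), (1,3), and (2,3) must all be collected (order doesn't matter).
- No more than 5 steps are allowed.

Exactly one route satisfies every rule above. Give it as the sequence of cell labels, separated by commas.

The budget equals the shortest possible length, so every move has to be on a shortest route through the required cells.
Route from (1,1): 2× right (reaching (1,3)), down to (2,3), left to (2,2), down to (3,2) — 5 moves in all.
Check: all required cells visited; 5 ≤ 5 moves.

(1,1), (1,2), (1,3), (2,3), (2,2), (3,2)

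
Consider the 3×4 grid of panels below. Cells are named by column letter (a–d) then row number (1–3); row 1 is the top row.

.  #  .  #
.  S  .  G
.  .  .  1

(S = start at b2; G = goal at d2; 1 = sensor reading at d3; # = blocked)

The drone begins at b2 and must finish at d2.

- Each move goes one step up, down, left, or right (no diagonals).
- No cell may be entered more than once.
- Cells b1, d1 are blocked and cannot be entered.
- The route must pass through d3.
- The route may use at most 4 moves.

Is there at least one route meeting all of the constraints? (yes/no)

One route that works: b2 → b3 → c3 → d3 → d2.

yes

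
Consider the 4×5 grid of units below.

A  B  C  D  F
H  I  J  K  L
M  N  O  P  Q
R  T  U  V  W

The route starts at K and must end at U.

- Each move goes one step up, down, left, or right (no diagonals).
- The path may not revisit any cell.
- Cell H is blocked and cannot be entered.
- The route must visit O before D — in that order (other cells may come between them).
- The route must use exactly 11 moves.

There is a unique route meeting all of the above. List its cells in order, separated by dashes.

The waypoints must appear in the order O, D, with no cell reused.
Route from K: down to P, left to O, 2× up (reaching C), 2× right (reaching F), 3× down (reaching W), 2× left (reaching U) — 11 moves in all.
Check: order respected (O at step 2, D at step 5); 11 moves as required.

K - P - O - J - C - D - F - L - Q - W - V - U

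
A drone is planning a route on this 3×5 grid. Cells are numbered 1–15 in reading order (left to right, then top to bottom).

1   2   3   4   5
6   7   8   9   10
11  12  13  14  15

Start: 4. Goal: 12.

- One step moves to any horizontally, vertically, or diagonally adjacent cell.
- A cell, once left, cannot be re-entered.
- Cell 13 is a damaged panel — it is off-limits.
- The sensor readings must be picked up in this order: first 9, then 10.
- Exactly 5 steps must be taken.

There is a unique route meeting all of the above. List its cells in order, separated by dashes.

The waypoints must appear in the order 9, 10, with no cell reused.
Route from 4: down 1 to 9, right 1 to 10, down-left 1 to 14, up-left 1 to 8, down-left 1 to 12 — 5 moves in all.
Check: order respected (9 at step 1, 10 at step 2); 5 moves as required.

4 - 9 - 10 - 14 - 8 - 12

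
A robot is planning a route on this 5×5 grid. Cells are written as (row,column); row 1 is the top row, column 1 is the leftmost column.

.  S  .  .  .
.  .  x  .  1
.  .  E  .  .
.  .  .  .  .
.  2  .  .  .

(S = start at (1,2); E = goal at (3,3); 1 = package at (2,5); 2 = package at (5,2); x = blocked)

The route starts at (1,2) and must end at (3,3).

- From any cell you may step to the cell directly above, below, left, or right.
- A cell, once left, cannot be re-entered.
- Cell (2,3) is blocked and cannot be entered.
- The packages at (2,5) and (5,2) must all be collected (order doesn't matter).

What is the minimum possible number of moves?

Any route passes through (2,5) and (5,2) in some order between (1,2) and (3,3). Summing Manhattan distances along each leg and taking the cheapest ordering ((1,2) → (2,5) → (5,2) → (3,3)) gives a lower bound of 4 + 6 + 3 = 13 moves.
A route of 13 moves achieves this: (1,2) → (2,2) → (3,2) → (4,2) → (5,2) → (5,3) → (4,3) → (4,4) → (4,5) → (3,5) → (2,5) → (2,4) → (3,4) → (3,3).
Since 13 matches the lower bound, it is optimal.

13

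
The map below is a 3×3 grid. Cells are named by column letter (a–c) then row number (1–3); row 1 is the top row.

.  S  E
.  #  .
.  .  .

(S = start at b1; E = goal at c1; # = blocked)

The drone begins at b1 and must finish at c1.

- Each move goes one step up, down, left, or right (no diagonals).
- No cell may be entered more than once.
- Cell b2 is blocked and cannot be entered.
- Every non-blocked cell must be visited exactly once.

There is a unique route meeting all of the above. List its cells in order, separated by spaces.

b1 a1 a2 a3 b3 c3 c2 c1

Need to visit all 8 open cells exactly once, starting at b1 and ending at c1.
Cell a3 has only two open neighbours (a2 and b3), so the path must pass straight through it: one of those is the cell it's entered from and the other is where it exits.
Route from b1: left to a1, 2× down (reaching a3), 2× right (reaching c3), 2× up (reaching c1) — 7 moves in all.
Check: all 8 open cells covered.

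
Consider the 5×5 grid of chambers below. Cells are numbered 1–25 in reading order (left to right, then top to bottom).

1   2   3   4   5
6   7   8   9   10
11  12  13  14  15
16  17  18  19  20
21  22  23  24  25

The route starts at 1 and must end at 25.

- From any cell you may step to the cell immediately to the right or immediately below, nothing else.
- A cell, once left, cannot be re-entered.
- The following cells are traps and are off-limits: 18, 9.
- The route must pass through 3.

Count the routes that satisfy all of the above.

4

A right/down-only route from 1 to 25 makes exactly 4 down-moves and 4 right-moves in some order.
With no other constraints that would be C(8,4) = 70 routes.
Split at 3 and multiply the segment counts (each segment already excludes blocked cells): 1→3: 1; 3→25: 4; product = 4.
That gives 4 routes.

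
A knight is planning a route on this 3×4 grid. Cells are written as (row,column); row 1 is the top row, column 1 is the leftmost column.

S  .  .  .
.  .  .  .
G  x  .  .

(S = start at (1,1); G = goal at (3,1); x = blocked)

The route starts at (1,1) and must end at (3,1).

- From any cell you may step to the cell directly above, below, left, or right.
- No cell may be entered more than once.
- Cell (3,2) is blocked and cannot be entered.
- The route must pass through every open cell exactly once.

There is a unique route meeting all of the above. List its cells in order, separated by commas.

(1,1), (1,2), (1,3), (1,4), (2,4), (3,4), (3,3), (2,3), (2,2), (2,1), (3,1)

Need to visit all 11 open cells exactly once, starting at (1,1) and ending at (3,1).
Cell (3,4) has only two open neighbours ((2,4) and (3,3)), so the path must pass straight through it: one of those is the cell it's entered from and the other is where it exits.
Route from (1,1): right 3 to (1,4), down 2 to (3,4), left 1 to (3,3), up 1 to (2,3), left 2 to (2,1), down 1 to (3,1) — 10 moves in all.
Check: all 11 open cells covered.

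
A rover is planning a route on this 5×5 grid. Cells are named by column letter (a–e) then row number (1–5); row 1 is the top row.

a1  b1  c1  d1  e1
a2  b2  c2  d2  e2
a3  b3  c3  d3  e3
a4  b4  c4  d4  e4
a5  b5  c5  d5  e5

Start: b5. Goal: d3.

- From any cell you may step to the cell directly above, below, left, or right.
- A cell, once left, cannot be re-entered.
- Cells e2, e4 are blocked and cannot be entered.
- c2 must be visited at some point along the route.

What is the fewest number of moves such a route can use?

Any route passes through c2 somewhere between b5 and d3. Summing Manhattan distances along the two legs (b5 → c2 → d3) gives a lower bound of 4 + 2 = 6 moves.
A route of 6 moves achieves this: b5 → b4 → b3 → b2 → c2 → c3 → d3.
Since 6 matches the lower bound, it is optimal.

6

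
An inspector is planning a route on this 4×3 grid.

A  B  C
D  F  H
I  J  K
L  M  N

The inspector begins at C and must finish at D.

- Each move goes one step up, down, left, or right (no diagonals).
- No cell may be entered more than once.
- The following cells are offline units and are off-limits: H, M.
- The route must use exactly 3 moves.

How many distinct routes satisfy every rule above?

2

Need simple routes of exactly 3 moves from C to D (Manhattan distance 3, so 0 moves are spent on a detour and 0 undoing it).
Enumerating: C B F D | C B A D.
That gives 2 routes.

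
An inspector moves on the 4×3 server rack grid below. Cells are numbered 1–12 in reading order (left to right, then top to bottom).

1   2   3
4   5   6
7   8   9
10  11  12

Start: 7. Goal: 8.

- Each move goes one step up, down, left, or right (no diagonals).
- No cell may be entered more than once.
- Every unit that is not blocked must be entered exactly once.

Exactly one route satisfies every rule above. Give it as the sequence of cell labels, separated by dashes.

7 - 10 - 11 - 12 - 9 - 6 - 3 - 2 - 1 - 4 - 5 - 8

Need to visit all 12 open cells exactly once, starting at 7 and ending at 8.
Cell 10 has only two open neighbours (7 and 11), so the path must pass straight through it: one of those is the cell it's entered from and the other is where it exits.
Route from 7: down 1 to 10, right 2 to 12, up 3 to 3, left 2 to 1, down 1 to 4, right 1 to 5, down 1 to 8 — 11 moves in all.
Check: all 12 open cells covered.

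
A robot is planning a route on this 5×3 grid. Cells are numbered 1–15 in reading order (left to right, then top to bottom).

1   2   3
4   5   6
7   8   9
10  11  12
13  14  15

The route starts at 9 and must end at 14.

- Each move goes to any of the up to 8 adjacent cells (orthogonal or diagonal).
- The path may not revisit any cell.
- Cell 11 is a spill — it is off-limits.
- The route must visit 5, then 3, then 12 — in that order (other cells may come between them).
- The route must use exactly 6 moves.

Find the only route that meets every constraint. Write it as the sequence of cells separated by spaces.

The waypoints must appear in the order 5, 3, 12, with no cell reused.
Route from 9: up-left to 5, up-right to 3, down to 6, down-left to 8, down-right to 12, down-left to 14 — 6 moves in all.
Check: order respected (5 at step 1, 3 at step 2, 12 at step 5); 6 moves as required.

9 5 3 6 8 12 14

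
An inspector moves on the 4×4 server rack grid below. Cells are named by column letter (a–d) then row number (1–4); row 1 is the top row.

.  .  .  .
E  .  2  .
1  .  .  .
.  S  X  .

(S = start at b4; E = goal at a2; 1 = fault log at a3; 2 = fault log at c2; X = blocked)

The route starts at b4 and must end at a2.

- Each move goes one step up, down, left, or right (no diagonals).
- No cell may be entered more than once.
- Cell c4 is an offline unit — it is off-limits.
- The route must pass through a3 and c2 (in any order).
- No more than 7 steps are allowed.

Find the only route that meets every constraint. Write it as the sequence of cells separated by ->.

b4 -> a4 -> a3 -> b3 -> c3 -> c2 -> b2 -> a2

Any route must reach a3 and c2 and still end at a2 within 7 moves, so the order of the required stops is forced.
Route from b4: left to a4, up to a3, 2× right (reaching c3), up to c2, 2× left (reaching a2) — 7 moves in all.
Check: all required cells visited; 7 ≤ 7 moves.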